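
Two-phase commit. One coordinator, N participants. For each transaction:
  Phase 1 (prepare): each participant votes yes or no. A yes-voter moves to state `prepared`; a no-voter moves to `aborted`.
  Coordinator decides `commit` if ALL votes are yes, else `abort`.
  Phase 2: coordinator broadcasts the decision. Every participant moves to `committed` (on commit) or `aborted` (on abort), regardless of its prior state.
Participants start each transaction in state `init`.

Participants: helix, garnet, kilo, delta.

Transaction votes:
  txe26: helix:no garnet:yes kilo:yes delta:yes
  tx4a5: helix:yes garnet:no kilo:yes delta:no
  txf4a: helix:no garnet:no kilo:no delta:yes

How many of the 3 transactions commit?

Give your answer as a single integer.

txe26: no from helix -> abort (commits=0)
tx4a5: no from garnet, delta -> abort (commits=0)
txf4a: no from helix, garnet, kilo -> abort (commits=0)

Answer: 0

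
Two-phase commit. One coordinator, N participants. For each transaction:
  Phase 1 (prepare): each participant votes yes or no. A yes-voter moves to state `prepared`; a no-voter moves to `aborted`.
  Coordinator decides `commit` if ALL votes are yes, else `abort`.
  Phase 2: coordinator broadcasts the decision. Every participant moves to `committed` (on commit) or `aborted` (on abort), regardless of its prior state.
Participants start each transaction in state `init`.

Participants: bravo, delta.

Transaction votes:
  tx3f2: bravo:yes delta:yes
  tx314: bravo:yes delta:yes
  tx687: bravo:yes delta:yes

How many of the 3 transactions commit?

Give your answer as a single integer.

Answer: 3

Derivation:
tx3f2: all yes -> commit (commits=1)
tx314: all yes -> commit (commits=2)
tx687: all yes -> commit (commits=3)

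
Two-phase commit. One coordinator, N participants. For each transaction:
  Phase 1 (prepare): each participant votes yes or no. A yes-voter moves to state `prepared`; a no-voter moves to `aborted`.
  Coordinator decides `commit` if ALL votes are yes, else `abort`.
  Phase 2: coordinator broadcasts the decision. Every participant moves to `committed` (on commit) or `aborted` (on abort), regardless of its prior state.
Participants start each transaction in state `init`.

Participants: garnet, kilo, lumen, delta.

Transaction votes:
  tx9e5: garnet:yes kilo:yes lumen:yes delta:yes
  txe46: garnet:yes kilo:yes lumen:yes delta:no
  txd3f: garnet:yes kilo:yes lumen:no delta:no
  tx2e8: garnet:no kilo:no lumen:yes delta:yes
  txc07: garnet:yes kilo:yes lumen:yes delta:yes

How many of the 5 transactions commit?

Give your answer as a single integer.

tx9e5: all yes -> commit (commits=1)
txe46: no from delta -> abort (commits=1)
txd3f: no from lumen, delta -> abort (commits=1)
tx2e8: no from garnet, kilo -> abort (commits=1)
txc07: all yes -> commit (commits=2)

Answer: 2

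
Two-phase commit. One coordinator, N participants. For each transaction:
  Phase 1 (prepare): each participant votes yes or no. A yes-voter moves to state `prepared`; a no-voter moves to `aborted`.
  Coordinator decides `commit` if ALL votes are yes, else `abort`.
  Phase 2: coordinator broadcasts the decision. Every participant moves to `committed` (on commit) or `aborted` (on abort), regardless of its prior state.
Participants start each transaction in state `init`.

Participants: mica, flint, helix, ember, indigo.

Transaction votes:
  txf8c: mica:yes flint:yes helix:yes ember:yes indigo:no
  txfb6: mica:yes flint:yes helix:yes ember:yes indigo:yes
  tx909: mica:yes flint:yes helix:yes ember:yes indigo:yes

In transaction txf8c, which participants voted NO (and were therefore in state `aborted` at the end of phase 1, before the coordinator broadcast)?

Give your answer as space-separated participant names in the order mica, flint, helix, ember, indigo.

Answer: indigo

Derivation:
Txn txf8c phase 1: mica yes -> prepared; flint yes -> prepared; helix yes -> prepared; ember yes -> prepared; indigo no -> aborted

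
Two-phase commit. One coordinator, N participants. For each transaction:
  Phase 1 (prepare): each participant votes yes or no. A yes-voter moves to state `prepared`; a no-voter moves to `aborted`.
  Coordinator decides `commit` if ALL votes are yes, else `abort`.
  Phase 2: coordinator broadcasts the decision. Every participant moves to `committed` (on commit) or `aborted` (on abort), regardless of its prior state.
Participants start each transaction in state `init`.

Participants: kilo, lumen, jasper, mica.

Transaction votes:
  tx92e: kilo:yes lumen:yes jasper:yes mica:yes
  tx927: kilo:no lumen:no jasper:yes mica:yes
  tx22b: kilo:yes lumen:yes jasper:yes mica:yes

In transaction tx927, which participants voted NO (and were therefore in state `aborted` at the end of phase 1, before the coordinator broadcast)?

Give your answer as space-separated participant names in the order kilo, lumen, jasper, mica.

Txn tx927 phase 1: kilo no -> aborted; lumen no -> aborted; jasper yes -> prepared; mica yes -> prepared

Answer: kilo lumen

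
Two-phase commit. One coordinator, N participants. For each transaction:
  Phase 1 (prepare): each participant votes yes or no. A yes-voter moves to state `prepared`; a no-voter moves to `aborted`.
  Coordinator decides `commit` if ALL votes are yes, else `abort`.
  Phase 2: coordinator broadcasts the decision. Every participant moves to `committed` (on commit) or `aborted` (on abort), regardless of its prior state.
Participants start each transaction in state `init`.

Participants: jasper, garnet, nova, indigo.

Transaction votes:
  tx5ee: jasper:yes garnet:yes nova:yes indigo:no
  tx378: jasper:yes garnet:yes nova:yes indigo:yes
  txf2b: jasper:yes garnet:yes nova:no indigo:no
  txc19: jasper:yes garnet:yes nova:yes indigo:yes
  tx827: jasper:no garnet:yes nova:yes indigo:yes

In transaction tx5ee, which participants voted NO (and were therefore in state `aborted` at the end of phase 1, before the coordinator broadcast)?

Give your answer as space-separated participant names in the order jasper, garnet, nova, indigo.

Txn tx5ee phase 1: jasper yes -> prepared; garnet yes -> prepared; nova yes -> prepared; indigo no -> aborted

Answer: indigo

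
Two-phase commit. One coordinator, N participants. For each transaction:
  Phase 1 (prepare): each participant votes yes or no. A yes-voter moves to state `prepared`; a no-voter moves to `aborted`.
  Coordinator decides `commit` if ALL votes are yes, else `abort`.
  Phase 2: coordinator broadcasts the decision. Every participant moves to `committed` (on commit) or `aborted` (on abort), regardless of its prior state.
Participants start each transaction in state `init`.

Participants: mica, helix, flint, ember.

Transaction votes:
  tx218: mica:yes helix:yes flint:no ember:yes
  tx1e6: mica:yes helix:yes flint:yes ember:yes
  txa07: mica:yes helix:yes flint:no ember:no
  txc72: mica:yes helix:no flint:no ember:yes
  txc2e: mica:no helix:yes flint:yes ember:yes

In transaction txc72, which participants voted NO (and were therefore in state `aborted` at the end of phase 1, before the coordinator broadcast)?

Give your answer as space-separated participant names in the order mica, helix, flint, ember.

Answer: helix flint

Derivation:
Txn txc72 phase 1: mica yes -> prepared; helix no -> aborted; flint no -> aborted; ember yes -> prepared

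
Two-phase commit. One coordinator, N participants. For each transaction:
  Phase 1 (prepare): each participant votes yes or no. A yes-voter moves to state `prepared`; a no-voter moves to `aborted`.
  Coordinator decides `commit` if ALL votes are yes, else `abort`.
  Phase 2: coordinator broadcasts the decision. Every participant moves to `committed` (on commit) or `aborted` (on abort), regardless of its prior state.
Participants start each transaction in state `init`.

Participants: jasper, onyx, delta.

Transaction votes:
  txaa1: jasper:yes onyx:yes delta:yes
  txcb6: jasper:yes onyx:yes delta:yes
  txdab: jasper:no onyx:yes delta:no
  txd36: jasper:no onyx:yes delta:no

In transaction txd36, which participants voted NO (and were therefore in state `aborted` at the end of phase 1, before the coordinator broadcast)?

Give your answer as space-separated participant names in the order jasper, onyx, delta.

Txn txd36 phase 1: jasper no -> aborted; onyx yes -> prepared; delta no -> aborted

Answer: jasper delta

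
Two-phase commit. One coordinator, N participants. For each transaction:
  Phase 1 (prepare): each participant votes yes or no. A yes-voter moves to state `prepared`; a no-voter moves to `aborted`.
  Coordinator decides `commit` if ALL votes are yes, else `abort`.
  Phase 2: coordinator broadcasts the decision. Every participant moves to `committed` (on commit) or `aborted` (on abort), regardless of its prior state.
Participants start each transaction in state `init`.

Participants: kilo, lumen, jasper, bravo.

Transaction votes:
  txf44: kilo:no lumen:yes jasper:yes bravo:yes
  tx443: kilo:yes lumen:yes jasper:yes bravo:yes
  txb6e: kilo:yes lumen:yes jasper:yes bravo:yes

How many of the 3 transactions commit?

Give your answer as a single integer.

Answer: 2

Derivation:
txf44: no from kilo -> abort (commits=0)
tx443: all yes -> commit (commits=1)
txb6e: all yes -> commit (commits=2)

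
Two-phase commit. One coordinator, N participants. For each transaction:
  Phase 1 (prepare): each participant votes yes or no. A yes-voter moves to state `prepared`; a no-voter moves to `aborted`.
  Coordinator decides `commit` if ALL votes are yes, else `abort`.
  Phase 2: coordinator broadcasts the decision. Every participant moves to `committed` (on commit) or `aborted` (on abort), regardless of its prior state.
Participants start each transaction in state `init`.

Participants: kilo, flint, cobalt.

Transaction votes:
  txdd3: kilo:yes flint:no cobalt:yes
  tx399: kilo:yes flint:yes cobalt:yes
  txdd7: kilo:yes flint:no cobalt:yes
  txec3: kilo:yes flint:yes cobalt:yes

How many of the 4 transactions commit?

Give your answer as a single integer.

Answer: 2

Derivation:
txdd3: no from flint -> abort (commits=0)
tx399: all yes -> commit (commits=1)
txdd7: no from flint -> abort (commits=1)
txec3: all yes -> commit (commits=2)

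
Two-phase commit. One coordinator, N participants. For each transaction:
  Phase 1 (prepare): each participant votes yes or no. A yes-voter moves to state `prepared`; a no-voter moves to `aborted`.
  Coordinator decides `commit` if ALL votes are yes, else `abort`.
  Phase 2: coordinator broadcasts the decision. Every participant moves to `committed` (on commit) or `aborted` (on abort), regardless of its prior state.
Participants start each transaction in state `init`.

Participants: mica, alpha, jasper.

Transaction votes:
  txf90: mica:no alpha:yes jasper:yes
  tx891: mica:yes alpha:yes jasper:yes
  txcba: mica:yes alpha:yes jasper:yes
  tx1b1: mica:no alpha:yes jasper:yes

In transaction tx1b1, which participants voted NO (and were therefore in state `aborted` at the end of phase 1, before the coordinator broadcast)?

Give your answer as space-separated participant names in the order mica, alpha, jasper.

Txn tx1b1 phase 1: mica no -> aborted; alpha yes -> prepared; jasper yes -> prepared

Answer: mica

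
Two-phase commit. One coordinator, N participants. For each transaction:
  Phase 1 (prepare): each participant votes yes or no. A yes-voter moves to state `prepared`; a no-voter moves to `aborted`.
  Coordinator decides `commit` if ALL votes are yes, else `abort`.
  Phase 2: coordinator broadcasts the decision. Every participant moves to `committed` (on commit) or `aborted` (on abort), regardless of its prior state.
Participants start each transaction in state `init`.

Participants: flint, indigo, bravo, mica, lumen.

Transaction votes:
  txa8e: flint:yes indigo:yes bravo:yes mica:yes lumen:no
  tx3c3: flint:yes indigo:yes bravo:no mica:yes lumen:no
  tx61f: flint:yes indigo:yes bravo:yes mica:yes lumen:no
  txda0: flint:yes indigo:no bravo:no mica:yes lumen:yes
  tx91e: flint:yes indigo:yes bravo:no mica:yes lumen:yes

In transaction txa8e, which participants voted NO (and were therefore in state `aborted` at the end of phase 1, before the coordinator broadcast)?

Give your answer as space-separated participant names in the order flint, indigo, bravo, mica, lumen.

Txn txa8e phase 1: flint yes -> prepared; indigo yes -> prepared; bravo yes -> prepared; mica yes -> prepared; lumen no -> aborted

Answer: lumen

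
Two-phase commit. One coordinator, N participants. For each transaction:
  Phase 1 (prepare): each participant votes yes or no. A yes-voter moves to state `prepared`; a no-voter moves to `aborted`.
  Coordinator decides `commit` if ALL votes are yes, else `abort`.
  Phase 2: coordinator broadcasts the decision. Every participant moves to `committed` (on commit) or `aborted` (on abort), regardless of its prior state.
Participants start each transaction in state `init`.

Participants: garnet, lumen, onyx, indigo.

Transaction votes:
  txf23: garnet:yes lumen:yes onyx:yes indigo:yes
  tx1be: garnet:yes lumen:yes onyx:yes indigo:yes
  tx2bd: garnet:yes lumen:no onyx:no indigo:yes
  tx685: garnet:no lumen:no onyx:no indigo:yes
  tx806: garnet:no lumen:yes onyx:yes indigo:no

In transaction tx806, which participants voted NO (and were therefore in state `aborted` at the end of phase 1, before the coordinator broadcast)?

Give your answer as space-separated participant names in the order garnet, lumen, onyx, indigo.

Txn tx806 phase 1: garnet no -> aborted; lumen yes -> prepared; onyx yes -> prepared; indigo no -> aborted

Answer: garnet indigo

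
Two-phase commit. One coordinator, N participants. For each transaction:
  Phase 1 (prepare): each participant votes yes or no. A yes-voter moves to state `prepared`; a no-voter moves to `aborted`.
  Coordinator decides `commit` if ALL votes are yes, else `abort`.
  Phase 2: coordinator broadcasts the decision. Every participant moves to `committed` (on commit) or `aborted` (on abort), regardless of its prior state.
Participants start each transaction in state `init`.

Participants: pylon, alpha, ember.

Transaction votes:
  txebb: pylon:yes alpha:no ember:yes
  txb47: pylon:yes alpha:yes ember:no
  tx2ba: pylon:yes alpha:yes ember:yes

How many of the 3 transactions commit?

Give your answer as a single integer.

txebb: no from alpha -> abort (commits=0)
txb47: no from ember -> abort (commits=0)
tx2ba: all yes -> commit (commits=1)

Answer: 1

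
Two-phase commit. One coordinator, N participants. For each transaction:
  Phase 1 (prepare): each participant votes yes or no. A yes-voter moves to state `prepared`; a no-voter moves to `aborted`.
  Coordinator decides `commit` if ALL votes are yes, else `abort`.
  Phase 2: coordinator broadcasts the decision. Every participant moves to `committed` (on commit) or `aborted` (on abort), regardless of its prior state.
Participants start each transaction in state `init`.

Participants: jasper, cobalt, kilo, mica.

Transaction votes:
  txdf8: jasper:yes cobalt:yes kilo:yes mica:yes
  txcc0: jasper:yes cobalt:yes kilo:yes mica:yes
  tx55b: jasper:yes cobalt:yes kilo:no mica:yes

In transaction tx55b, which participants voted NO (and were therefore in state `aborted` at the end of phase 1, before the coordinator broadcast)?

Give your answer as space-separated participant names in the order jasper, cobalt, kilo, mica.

Txn tx55b phase 1: jasper yes -> prepared; cobalt yes -> prepared; kilo no -> aborted; mica yes -> prepared

Answer: kilo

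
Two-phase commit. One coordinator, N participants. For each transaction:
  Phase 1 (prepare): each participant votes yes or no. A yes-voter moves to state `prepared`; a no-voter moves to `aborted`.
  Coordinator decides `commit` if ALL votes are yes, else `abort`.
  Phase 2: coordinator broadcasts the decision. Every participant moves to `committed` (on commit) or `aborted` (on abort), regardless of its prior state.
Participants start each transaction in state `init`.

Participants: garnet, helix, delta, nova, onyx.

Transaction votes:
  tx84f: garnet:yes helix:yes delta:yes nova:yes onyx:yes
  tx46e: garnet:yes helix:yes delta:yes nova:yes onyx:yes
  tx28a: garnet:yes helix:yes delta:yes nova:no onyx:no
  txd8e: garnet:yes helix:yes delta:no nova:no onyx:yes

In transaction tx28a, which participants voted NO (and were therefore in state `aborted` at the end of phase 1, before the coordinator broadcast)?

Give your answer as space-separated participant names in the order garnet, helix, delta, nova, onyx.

Answer: nova onyx

Derivation:
Txn tx28a phase 1: garnet yes -> prepared; helix yes -> prepared; delta yes -> prepared; nova no -> aborted; onyx no -> aborted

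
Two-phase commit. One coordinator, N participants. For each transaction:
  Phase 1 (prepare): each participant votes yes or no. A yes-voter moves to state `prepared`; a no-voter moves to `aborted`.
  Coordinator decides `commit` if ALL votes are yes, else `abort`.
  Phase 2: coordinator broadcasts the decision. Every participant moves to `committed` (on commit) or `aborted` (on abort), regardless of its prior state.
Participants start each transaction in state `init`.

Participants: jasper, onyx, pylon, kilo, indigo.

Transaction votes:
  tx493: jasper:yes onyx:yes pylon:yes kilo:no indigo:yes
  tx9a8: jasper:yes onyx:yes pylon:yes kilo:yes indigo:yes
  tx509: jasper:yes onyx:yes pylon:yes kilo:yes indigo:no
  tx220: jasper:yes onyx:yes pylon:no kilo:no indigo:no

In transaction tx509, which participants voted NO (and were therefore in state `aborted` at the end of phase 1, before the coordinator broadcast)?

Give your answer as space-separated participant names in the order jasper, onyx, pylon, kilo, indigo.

Txn tx509 phase 1: jasper yes -> prepared; onyx yes -> prepared; pylon yes -> prepared; kilo yes -> prepared; indigo no -> aborted

Answer: indigo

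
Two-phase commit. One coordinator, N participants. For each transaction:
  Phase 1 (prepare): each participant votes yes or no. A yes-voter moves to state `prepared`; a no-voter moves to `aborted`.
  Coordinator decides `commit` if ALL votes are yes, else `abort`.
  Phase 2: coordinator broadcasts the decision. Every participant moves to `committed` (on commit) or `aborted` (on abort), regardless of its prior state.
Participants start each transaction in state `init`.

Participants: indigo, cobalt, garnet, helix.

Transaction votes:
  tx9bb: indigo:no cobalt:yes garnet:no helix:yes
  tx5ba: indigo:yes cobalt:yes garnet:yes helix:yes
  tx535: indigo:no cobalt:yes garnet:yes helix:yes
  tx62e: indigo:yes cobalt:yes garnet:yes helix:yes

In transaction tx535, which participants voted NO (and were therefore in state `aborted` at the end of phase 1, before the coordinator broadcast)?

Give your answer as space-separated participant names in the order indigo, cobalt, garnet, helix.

Txn tx535 phase 1: indigo no -> aborted; cobalt yes -> prepared; garnet yes -> prepared; helix yes -> prepared

Answer: indigo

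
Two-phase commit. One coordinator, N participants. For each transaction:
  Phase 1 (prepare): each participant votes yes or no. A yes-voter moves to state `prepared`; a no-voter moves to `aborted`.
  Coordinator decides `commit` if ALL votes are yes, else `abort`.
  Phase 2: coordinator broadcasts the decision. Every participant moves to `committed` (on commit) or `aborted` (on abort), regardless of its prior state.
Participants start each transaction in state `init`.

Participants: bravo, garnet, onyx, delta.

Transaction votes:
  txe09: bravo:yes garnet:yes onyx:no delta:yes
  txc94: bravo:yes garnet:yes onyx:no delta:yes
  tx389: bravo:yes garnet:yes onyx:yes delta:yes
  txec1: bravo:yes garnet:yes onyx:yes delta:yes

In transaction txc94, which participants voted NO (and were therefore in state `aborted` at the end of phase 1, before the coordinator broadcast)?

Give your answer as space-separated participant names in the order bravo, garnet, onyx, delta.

Answer: onyx

Derivation:
Txn txc94 phase 1: bravo yes -> prepared; garnet yes -> prepared; onyx no -> aborted; delta yes -> prepared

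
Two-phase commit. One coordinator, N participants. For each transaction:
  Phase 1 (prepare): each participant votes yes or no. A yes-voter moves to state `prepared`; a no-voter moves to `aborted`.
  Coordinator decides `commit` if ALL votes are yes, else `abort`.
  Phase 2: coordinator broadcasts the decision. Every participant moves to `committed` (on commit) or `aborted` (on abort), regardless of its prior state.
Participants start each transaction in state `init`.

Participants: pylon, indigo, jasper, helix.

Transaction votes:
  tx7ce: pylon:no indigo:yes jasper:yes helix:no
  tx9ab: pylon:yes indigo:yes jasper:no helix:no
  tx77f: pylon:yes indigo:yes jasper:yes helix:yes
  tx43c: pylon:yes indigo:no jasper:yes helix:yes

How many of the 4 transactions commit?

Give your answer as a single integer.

Answer: 1

Derivation:
tx7ce: no from pylon, helix -> abort (commits=0)
tx9ab: no from jasper, helix -> abort (commits=0)
tx77f: all yes -> commit (commits=1)
tx43c: no from indigo -> abort (commits=1)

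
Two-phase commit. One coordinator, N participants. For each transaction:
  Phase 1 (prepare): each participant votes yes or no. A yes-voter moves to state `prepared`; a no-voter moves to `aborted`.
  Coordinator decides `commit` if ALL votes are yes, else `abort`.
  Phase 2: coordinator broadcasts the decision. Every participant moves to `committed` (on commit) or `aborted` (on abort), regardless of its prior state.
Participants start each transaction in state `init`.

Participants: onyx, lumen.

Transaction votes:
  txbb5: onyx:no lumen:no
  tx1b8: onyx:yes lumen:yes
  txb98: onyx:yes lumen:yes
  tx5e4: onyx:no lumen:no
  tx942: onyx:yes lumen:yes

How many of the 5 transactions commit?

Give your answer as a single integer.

txbb5: no from onyx, lumen -> abort (commits=0)
tx1b8: all yes -> commit (commits=1)
txb98: all yes -> commit (commits=2)
tx5e4: no from onyx, lumen -> abort (commits=2)
tx942: all yes -> commit (commits=3)

Answer: 3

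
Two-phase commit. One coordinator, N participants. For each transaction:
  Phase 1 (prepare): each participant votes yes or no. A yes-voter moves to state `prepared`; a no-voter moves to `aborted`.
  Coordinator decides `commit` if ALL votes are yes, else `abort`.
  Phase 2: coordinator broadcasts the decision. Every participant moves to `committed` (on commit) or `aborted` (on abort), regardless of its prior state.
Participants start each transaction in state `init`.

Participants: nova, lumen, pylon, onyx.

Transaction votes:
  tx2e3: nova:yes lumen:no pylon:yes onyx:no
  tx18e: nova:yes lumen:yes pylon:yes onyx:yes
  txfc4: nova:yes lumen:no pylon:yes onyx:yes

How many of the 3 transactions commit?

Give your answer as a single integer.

Answer: 1

Derivation:
tx2e3: no from lumen, onyx -> abort (commits=0)
tx18e: all yes -> commit (commits=1)
txfc4: no from lumen -> abort (commits=1)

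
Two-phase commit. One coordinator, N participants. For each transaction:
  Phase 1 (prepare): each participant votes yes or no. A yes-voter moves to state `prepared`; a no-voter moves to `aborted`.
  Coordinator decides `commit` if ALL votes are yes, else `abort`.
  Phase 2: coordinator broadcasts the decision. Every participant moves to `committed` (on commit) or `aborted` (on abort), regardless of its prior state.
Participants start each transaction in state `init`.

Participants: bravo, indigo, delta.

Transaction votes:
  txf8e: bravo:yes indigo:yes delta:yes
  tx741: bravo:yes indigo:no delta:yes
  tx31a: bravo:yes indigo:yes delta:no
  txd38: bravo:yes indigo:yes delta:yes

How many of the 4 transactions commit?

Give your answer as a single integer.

Answer: 2

Derivation:
txf8e: all yes -> commit (commits=1)
tx741: no from indigo -> abort (commits=1)
tx31a: no from delta -> abort (commits=1)
txd38: all yes -> commit (commits=2)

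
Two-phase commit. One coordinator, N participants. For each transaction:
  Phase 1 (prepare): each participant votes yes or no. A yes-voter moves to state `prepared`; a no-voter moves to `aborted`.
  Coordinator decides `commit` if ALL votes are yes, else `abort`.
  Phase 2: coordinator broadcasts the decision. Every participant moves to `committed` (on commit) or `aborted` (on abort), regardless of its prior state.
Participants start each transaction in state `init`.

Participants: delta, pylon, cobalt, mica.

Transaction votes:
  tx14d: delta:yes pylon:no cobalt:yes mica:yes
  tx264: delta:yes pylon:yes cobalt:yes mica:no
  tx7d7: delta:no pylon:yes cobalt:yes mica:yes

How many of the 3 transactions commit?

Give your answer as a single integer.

Answer: 0

Derivation:
tx14d: no from pylon -> abort (commits=0)
tx264: no from mica -> abort (commits=0)
tx7d7: no from delta -> abort (commits=0)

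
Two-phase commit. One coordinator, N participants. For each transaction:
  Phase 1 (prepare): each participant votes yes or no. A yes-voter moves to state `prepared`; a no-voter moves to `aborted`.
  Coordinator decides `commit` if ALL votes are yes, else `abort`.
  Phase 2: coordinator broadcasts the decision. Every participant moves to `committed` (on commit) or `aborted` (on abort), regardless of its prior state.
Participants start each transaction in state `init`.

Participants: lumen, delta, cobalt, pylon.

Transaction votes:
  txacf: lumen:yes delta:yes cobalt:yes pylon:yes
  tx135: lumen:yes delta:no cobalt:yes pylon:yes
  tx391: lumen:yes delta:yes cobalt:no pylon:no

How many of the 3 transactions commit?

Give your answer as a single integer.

Answer: 1

Derivation:
txacf: all yes -> commit (commits=1)
tx135: no from delta -> abort (commits=1)
tx391: no from cobalt, pylon -> abort (commits=1)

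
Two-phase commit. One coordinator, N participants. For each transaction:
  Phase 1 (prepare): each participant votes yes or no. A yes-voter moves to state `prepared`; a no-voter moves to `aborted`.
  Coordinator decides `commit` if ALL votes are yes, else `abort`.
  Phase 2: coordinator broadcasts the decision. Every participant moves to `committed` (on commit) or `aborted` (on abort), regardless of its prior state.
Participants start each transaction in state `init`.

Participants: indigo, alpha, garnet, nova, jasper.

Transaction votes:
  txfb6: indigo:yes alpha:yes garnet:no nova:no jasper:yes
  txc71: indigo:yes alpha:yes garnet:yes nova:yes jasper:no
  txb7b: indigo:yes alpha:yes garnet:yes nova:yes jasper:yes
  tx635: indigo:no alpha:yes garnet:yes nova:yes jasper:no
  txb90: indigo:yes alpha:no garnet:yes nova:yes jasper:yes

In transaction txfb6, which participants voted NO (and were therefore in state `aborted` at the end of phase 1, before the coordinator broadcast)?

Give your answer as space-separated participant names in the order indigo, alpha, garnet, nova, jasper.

Txn txfb6 phase 1: indigo yes -> prepared; alpha yes -> prepared; garnet no -> aborted; nova no -> aborted; jasper yes -> prepared

Answer: garnet nova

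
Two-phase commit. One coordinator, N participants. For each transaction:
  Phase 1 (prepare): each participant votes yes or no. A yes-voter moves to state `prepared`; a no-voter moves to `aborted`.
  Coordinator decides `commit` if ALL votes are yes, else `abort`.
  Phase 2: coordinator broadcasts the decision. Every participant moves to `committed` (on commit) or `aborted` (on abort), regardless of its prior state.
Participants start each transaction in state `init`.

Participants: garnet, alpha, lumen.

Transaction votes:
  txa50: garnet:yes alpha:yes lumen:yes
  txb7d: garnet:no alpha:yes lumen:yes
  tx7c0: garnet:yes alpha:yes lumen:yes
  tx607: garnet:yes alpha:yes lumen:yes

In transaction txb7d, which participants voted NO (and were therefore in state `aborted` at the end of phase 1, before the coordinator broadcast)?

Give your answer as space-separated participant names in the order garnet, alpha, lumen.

Answer: garnet

Derivation:
Txn txb7d phase 1: garnet no -> aborted; alpha yes -> prepared; lumen yes -> prepared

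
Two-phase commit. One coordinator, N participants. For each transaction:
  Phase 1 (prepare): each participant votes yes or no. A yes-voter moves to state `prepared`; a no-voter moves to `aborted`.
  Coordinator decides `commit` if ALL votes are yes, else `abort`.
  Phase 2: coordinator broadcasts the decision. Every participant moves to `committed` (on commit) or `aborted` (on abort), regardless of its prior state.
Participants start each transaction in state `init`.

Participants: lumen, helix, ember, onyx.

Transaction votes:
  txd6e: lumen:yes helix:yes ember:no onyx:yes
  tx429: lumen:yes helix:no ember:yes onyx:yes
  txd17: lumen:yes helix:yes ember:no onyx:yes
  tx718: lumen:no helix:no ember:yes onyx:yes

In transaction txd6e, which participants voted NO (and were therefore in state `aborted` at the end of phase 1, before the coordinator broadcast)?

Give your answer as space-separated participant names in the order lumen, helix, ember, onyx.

Txn txd6e phase 1: lumen yes -> prepared; helix yes -> prepared; ember no -> aborted; onyx yes -> prepared

Answer: ember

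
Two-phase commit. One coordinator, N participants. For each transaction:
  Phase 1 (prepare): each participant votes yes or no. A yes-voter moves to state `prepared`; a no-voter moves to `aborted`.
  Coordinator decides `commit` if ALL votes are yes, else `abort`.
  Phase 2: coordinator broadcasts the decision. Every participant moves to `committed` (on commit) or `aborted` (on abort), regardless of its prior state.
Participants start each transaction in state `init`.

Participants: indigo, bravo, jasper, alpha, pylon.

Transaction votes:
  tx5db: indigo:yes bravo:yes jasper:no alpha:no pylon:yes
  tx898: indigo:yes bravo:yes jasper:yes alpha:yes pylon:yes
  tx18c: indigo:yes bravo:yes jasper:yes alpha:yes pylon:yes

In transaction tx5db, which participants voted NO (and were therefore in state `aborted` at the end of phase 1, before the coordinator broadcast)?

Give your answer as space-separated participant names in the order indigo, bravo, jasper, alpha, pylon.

Txn tx5db phase 1: indigo yes -> prepared; bravo yes -> prepared; jasper no -> aborted; alpha no -> aborted; pylon yes -> prepared

Answer: jasper alpha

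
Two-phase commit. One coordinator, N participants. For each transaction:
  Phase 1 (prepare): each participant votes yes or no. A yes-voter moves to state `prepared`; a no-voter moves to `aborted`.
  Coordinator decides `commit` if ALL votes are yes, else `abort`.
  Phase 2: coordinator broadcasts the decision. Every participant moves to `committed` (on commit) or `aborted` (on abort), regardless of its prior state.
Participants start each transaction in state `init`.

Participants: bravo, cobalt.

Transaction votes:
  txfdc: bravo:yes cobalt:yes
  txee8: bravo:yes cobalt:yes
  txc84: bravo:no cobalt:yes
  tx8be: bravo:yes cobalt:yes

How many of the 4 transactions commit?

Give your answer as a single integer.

txfdc: all yes -> commit (commits=1)
txee8: all yes -> commit (commits=2)
txc84: no from bravo -> abort (commits=2)
tx8be: all yes -> commit (commits=3)

Answer: 3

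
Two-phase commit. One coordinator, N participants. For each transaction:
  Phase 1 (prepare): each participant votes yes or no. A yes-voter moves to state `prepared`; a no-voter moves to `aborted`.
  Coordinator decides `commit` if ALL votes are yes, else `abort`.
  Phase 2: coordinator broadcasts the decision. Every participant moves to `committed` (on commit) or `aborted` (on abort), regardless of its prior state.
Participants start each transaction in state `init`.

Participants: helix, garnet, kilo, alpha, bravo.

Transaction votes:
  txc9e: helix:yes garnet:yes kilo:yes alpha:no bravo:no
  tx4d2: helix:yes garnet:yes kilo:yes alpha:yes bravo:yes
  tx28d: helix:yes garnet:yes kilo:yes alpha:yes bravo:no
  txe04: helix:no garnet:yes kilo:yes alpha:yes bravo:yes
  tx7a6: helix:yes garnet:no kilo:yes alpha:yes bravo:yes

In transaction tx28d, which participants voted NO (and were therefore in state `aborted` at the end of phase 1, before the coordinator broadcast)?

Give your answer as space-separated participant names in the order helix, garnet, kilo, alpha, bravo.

Answer: bravo

Derivation:
Txn tx28d phase 1: helix yes -> prepared; garnet yes -> prepared; kilo yes -> prepared; alpha yes -> prepared; bravo no -> aborted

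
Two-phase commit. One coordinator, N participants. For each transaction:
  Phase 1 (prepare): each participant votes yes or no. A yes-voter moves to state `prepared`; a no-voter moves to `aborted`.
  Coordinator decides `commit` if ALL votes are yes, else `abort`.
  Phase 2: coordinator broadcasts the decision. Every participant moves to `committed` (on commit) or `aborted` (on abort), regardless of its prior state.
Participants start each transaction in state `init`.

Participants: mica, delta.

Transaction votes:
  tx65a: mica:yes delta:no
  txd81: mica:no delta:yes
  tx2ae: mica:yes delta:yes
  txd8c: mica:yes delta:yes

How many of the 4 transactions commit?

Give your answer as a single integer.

tx65a: no from delta -> abort (commits=0)
txd81: no from mica -> abort (commits=0)
tx2ae: all yes -> commit (commits=1)
txd8c: all yes -> commit (commits=2)

Answer: 2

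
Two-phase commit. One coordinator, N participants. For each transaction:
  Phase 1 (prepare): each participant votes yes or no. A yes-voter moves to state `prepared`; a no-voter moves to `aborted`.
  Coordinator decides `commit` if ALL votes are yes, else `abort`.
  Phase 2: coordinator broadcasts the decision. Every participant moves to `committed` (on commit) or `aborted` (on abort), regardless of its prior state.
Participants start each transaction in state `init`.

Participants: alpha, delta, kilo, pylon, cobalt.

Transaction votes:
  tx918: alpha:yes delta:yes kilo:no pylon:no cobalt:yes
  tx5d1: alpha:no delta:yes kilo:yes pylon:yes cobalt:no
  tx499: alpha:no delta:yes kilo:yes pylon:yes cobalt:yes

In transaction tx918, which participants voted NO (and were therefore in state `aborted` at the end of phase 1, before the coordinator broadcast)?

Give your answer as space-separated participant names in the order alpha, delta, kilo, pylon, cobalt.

Answer: kilo pylon

Derivation:
Txn tx918 phase 1: alpha yes -> prepared; delta yes -> prepared; kilo no -> aborted; pylon no -> aborted; cobalt yes -> prepared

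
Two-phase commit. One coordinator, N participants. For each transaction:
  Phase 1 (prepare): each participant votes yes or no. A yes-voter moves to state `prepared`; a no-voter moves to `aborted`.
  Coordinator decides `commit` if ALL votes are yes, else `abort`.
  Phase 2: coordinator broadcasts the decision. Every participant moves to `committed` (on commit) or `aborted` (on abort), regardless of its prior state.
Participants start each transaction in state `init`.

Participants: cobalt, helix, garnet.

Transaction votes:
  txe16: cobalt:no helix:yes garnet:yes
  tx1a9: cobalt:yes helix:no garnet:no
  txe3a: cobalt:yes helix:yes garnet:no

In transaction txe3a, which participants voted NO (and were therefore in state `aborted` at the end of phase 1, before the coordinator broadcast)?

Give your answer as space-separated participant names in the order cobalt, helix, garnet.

Txn txe3a phase 1: cobalt yes -> prepared; helix yes -> prepared; garnet no -> aborted

Answer: garnet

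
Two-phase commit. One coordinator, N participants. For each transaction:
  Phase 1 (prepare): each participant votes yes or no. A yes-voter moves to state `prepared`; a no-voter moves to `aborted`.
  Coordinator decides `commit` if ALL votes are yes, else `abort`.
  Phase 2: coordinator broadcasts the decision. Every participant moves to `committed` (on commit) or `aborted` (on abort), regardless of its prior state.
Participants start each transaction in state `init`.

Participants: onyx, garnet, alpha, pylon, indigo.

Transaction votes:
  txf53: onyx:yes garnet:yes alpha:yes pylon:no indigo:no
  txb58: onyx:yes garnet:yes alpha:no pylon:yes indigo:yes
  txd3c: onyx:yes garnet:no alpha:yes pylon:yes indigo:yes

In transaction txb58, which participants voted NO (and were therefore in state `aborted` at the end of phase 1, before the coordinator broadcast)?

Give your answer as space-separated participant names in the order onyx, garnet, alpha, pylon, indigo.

Answer: alpha

Derivation:
Txn txb58 phase 1: onyx yes -> prepared; garnet yes -> prepared; alpha no -> aborted; pylon yes -> prepared; indigo yes -> prepared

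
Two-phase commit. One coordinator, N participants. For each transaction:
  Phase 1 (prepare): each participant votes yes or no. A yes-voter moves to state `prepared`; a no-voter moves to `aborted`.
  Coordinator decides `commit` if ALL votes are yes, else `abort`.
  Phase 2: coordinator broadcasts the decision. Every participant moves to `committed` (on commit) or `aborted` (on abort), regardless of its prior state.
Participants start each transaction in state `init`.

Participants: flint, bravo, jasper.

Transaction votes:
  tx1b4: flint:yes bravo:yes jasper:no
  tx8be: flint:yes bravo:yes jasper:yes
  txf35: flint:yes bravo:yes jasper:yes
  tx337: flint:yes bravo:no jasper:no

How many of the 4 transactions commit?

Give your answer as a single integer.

Answer: 2

Derivation:
tx1b4: no from jasper -> abort (commits=0)
tx8be: all yes -> commit (commits=1)
txf35: all yes -> commit (commits=2)
tx337: no from bravo, jasper -> abort (commits=2)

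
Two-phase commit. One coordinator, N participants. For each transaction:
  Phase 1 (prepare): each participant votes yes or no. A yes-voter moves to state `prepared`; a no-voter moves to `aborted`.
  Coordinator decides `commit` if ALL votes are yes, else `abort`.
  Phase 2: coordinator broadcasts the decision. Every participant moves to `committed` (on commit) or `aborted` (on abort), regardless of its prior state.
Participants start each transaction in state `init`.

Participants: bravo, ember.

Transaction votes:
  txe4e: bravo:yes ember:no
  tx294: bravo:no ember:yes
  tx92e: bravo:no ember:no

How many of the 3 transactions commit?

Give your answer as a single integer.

Answer: 0

Derivation:
txe4e: no from ember -> abort (commits=0)
tx294: no from bravo -> abort (commits=0)
tx92e: no from bravo, ember -> abort (commits=0)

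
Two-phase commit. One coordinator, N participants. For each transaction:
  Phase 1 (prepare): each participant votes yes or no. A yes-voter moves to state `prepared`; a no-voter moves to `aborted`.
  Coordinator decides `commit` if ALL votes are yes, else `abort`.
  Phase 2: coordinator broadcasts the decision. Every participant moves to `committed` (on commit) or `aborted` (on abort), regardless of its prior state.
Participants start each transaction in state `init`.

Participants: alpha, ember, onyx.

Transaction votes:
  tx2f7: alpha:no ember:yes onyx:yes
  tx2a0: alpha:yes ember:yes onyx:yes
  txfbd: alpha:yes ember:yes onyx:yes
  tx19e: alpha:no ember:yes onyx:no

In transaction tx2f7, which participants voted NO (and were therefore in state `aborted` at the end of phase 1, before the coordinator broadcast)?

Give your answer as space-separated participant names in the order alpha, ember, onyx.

Answer: alpha

Derivation:
Txn tx2f7 phase 1: alpha no -> aborted; ember yes -> prepared; onyx yes -> prepared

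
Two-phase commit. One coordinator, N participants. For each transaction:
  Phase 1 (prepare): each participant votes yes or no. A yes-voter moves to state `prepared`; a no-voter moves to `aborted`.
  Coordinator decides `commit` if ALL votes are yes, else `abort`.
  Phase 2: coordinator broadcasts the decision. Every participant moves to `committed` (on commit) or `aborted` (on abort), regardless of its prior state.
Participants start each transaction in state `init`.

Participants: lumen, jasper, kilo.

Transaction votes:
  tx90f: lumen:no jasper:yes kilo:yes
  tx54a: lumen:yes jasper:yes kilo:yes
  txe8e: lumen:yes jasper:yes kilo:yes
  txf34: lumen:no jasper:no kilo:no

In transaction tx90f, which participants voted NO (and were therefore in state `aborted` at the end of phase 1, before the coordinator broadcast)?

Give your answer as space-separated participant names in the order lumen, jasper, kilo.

Answer: lumen

Derivation:
Txn tx90f phase 1: lumen no -> aborted; jasper yes -> prepared; kilo yes -> prepared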